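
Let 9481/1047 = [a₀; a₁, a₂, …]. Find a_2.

9481 = 9·1047 + 58   →  a_0 = 9
1047 = 18·58 + 3   →  a_1 = 18
58 = 19·3 + 1   →  a_2 = 19

19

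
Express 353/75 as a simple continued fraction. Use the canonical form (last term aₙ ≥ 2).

353 = 4*75 + 53
75 = 1*53 + 22
53 = 2*22 + 9
22 = 2*9 + 4
9 = 2*4 + 1
4 = 4*1 + 0  (stop)
So 353/75 = [4; 1, 2, 2, 2, 4].

[4; 1, 2, 2, 2, 4]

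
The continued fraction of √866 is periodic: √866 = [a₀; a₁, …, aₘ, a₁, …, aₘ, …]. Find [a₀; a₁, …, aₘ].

a₀ = ⌊√866⌋ = 29.

[29; 2, 2, 1, 28, 1, 2, 2, 58]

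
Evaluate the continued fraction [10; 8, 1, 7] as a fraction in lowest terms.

Fold from the inside: start with 7/1.
  1 + 1/7 = 8/7
  8 + 7/8 = 71/8
  10 + 8/71 = 718/71

718/71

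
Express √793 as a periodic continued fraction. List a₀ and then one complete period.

a₀ = ⌊√793⌋ = 28.

[28; 6, 4, 6, 56]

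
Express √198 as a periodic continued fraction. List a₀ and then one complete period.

a₀ = ⌊√198⌋ = 14.
With m₀=0, d₀=1 and mₖ₊₁ = dₖaₖ − mₖ, dₖ₊₁ = (n − mₖ₊₁²)/dₖ, aₖ₊₁ = ⌊(a₀+mₖ₊₁)/dₖ₊₁⌋:
  k=1: m=14, d=2, a=14
  k=2: m=14, d=1, a=28
d=1 and a=2a₀=28 at k=2, so the next step gives (m, d) = (14, 2) again — its k=1 value — and the period has length 2.

[14; 14, 28]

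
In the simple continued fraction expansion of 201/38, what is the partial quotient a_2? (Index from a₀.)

201 = 5·38 + 11   →  a_0 = 5
38 = 3·11 + 5   →  a_1 = 3
11 = 2·5 + 1   →  a_2 = 2

2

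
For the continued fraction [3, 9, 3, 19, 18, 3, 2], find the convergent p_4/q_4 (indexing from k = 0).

Using pₖ = aₖpₖ₋₁ + pₖ₋₂, qₖ = aₖqₖ₋₁ + qₖ₋₂ (with p₋₁=1, p₋₂=0, q₋₁=0, q₋₂=1):
  k=0: a=3, p=3, q=1
  k=1: a=9, p=28, q=9
  k=2: a=3, p=87, q=28
  k=3: a=19, p=1681, q=541
  k=4: a=18, p=30345, q=9766

30345/9766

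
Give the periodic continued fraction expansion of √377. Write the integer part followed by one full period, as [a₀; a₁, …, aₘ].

a₀ = ⌊√377⌋ = 19.
With m₀=0, d₀=1 and mₖ₊₁ = dₖaₖ − mₖ, dₖ₊₁ = (n − mₖ₊₁²)/dₖ, aₖ₊₁ = ⌊(a₀+mₖ₊₁)/dₖ₊₁⌋:
  k=1: m=19, d=16, a=2
  k=2: m=13, d=13, a=2
  k=3: m=13, d=16, a=2
  k=4: m=19, d=1, a=38
d=1 and a=2a₀=38 at k=4, so the next step gives (m, d) = (19, 16) again — its k=1 value — and the period has length 4.

[19; 2, 2, 2, 38]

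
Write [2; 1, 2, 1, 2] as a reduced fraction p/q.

Fold from the inside: start with 2/1.
  1 + 1/2 = 3/2
  2 + 2/3 = 8/3
  1 + 3/8 = 11/8
  2 + 8/11 = 30/11

30/11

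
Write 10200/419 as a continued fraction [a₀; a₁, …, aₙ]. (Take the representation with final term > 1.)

10200 = 24*419 + 144
419 = 2*144 + 131
144 = 1*131 + 13
131 = 10*13 + 1
13 = 13*1 + 0  (stop)
So 10200/419 = [24; 2, 1, 10, 13].

[24; 2, 1, 10, 13]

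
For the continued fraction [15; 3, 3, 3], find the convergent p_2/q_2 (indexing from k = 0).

Using pₖ = aₖpₖ₋₁ + pₖ₋₂, qₖ = aₖqₖ₋₁ + qₖ₋₂ (with p₋₁=1, p₋₂=0, q₋₁=0, q₋₂=1):
  k=0: a=15, p=15, q=1
  k=1: a=3, p=46, q=3
  k=2: a=3, p=153, q=10

153/10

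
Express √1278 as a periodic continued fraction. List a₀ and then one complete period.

[35; 1, 2, 1, 70]

a₀ = ⌊√1278⌋ = 35.
With m₀=0, d₀=1 and mₖ₊₁ = dₖaₖ − mₖ, dₖ₊₁ = (n − mₖ₊₁²)/dₖ, aₖ₊₁ = ⌊(a₀+mₖ₊₁)/dₖ₊₁⌋:
  k=1: m=35, d=53, a=1
  k=2: m=18, d=18, a=2
  k=3: m=18, d=53, a=1
  k=4: m=35, d=1, a=70
d=1 and a=2a₀=70 at k=4, so the next step gives (m, d) = (35, 53) again — its k=1 value — and the period has length 4.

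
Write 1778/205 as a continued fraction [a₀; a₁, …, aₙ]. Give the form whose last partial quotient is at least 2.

1778 = 8*205 + 138
205 = 1*138 + 67
138 = 2*67 + 4
67 = 16*4 + 3
4 = 1*3 + 1
3 = 3*1 + 0  (stop)
So 1778/205 = [8; 1, 2, 16, 1, 3].

[8; 1, 2, 16, 1, 3]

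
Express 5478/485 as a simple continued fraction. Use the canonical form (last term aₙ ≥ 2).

[11; 3, 2, 1, 1, 4, 6]

5478 = 11·485 + 143
485 = 3·143 + 56
143 = 2·56 + 31
56 = 1·31 + 25
31 = 1·25 + 6
25 = 4·6 + 1
6 = 6·1 + 0  (stop)
So 5478/485 = [11; 3, 2, 1, 1, 4, 6].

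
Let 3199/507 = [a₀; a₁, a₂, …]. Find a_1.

3

3199 = 6·507 + 157   →  a_0 = 6
507 = 3·157 + 36   →  a_1 = 3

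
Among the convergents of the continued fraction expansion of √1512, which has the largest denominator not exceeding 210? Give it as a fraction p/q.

√1512 = [38; 1, 7, 1, 1, 1, 7, 1, 76, …] (period length 8).
Convergents:
  p_0/q_0 = 38/1
  p_1/q_1 = 39/1
  p_2/q_2 = 311/8
  p_3/q_3 = 350/9
  p_4/q_4 = 661/17
  p_5/q_5 = 1011/26
  p_6/q_6 = 7738/199
  p_7/q_7 = 8749/225
q_6 = 199 ≤ 210 < 225 = q_7, so the answer is 7738/199.

7738/199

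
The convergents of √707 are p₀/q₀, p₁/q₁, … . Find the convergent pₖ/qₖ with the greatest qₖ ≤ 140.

√707 = [26; 1, 1, 2, 3, 2, 1, 1, 52, …] (period length 8).
Convergents:
  p_0/q_0 = 26/1
  p_1/q_1 = 27/1
  p_2/q_2 = 53/2
  p_3/q_3 = 133/5
  p_4/q_4 = 452/17
  p_5/q_5 = 1037/39
  p_6/q_6 = 1489/56
  p_7/q_7 = 2526/95
  p_8/q_8 = 132841/4996
q_7 = 95 ≤ 140 < 4996 = q_8, so the answer is 2526/95.

2526/95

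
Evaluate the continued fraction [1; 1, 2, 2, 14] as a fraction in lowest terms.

173/101

Using pₖ = aₖpₖ₋₁ + pₖ₋₂ and qₖ = aₖqₖ₋₁ + qₖ₋₂:
  k=0: a=1, p=1, q=1
  k=1: a=1, p=2, q=1
  k=2: a=2, p=5, q=3
  k=3: a=2, p=12, q=7
  k=4: a=14, p=173, q=101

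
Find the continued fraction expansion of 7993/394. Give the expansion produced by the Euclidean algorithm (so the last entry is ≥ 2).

7993 = 20×394 + 113
394 = 3×113 + 55
113 = 2×55 + 3
55 = 18×3 + 1
3 = 3×1 + 0  (stop)
So 7993/394 = [20; 3, 2, 18, 3].

[20; 3, 2, 18, 3]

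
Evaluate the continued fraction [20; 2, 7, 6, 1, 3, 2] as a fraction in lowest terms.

Fold from the inside: start with 2/1.
  3 + 1/2 = 7/2
  1 + 2/7 = 9/7
  6 + 7/9 = 61/9
  7 + 9/61 = 436/61
  2 + 61/436 = 933/436
  20 + 436/933 = 19096/933

19096/933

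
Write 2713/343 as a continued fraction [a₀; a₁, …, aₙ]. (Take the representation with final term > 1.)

2713 = 7·343 + 312
343 = 1·312 + 31
312 = 10·31 + 2
31 = 15·2 + 1
2 = 2·1 + 0  (stop)
So 2713/343 = [7; 1, 10, 15, 2].

[7; 1, 10, 15, 2]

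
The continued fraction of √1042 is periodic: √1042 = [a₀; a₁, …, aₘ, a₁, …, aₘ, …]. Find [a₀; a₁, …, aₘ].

a₀ = ⌊√1042⌋ = 32.
With m₀=0, d₀=1 and mₖ₊₁ = dₖaₖ − mₖ, dₖ₊₁ = (n − mₖ₊₁²)/dₖ, aₖ₊₁ = ⌊(a₀+mₖ₊₁)/dₖ₊₁⌋:
  k=1: m=32, d=18, a=3
  k=2: m=22, d=31, a=1
  k=3: m=9, d=31, a=1
  k=4: m=22, d=18, a=3
  k=5: m=32, d=1, a=64
d=1 and a=2a₀=64 at k=5, so the next step gives (m, d) = (32, 18) again — its k=1 value — and the period has length 5.

[32; 3, 1, 1, 3, 64]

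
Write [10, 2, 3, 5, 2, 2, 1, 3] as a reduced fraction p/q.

10839/1039

Fold from the inside: start with 3/1.
  1 + 1/3 = 4/3
  2 + 3/4 = 11/4
  2 + 4/11 = 26/11
  5 + 11/26 = 141/26
  3 + 26/141 = 449/141
  2 + 141/449 = 1039/449
  10 + 449/1039 = 10839/1039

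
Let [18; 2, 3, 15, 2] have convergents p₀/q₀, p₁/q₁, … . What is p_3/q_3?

1972/107

Using pₖ = aₖpₖ₋₁ + pₖ₋₂, qₖ = aₖqₖ₋₁ + qₖ₋₂ (with p₋₁=1, p₋₂=0, q₋₁=0, q₋₂=1):
  k=0: a=18, p=18, q=1
  k=1: a=2, p=37, q=2
  k=2: a=3, p=129, q=7
  k=3: a=15, p=1972, q=107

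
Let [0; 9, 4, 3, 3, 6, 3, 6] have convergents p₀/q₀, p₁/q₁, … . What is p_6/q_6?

856/7903

Using pₖ = aₖpₖ₋₁ + pₖ₋₂, qₖ = aₖqₖ₋₁ + qₖ₋₂ (with p₋₁=1, p₋₂=0, q₋₁=0, q₋₂=1):
  k=0: a=0, p=0, q=1
  k=1: a=9, p=1, q=9
  k=2: a=4, p=4, q=37
  k=3: a=3, p=13, q=120
  k=4: a=3, p=43, q=397
  k=5: a=6, p=271, q=2502
  k=6: a=3, p=856, q=7903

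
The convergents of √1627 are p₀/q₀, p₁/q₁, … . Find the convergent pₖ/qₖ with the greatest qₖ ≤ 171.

4921/122

√1627 = [40; 2, 1, 39, 1, 2, 80, …] (period length 6).
Convergents:
  p_0/q_0 = 40/1
  p_1/q_1 = 81/2
  p_2/q_2 = 121/3
  p_3/q_3 = 4800/119
  p_4/q_4 = 4921/122
  p_5/q_5 = 14642/363
q_4 = 122 ≤ 171 < 363 = q_5, so the answer is 4921/122.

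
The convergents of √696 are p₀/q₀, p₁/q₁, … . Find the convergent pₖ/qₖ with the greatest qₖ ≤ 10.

211/8

√696 = [26; 2, 1, 1, 1, 1, 1, 2, 52, …] (period length 8).
Convergents:
  p_0/q_0 = 26/1
  p_1/q_1 = 53/2
  p_2/q_2 = 79/3
  p_3/q_3 = 132/5
  p_4/q_4 = 211/8
  p_5/q_5 = 343/13
q_4 = 8 ≤ 10 < 13 = q_5, so the answer is 211/8.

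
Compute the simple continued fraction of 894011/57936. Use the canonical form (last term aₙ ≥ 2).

[15; 2, 3, 8, 12, 16, 2, 2]

894011 = 15×57936 + 24971
57936 = 2×24971 + 7994
24971 = 3×7994 + 989
7994 = 8×989 + 82
989 = 12×82 + 5
82 = 16×5 + 2
5 = 2×2 + 1
2 = 2×1 + 0  (stop)
So 894011/57936 = [15; 2, 3, 8, 12, 16, 2, 2].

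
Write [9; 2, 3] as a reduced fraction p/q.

66/7

Using pₖ = aₖpₖ₋₁ + pₖ₋₂ and qₖ = aₖqₖ₋₁ + qₖ₋₂:
  k=0: a=9, p=9, q=1
  k=1: a=2, p=19, q=2
  k=2: a=3, p=66, q=7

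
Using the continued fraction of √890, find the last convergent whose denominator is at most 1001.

10710/359

√890 = [29; 1, 4, 1, 58, …] (period length 4).
Convergents:
  p_0/q_0 = 29/1
  p_1/q_1 = 30/1
  p_2/q_2 = 149/5
  p_3/q_3 = 179/6
  p_4/q_4 = 10531/353
  p_5/q_5 = 10710/359
  p_6/q_6 = 53371/1789
q_5 = 359 ≤ 1001 < 1789 = q_6, so the answer is 10710/359.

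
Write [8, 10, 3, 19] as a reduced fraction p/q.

4850/599

Using pₖ = aₖpₖ₋₁ + pₖ₋₂ and qₖ = aₖqₖ₋₁ + qₖ₋₂:
  k=0: a=8, p=8, q=1
  k=1: a=10, p=81, q=10
  k=2: a=3, p=251, q=31
  k=3: a=19, p=4850, q=599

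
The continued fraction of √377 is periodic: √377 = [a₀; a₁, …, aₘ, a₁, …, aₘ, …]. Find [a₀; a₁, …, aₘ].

[19; 2, 2, 2, 38]

a₀ = ⌊√377⌋ = 19.
With m₀=0, d₀=1 and mₖ₊₁ = dₖaₖ − mₖ, dₖ₊₁ = (n − mₖ₊₁²)/dₖ, aₖ₊₁ = ⌊(a₀+mₖ₊₁)/dₖ₊₁⌋:
  k=1: m=19, d=16, a=2
  k=2: m=13, d=13, a=2
  k=3: m=13, d=16, a=2
  k=4: m=19, d=1, a=38
d=1 and a=2a₀=38 at k=4, so the next step gives (m, d) = (19, 16) again — its k=1 value — and the period has length 4.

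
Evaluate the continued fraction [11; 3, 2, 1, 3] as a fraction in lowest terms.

Using pₖ = aₖpₖ₋₁ + pₖ₋₂ and qₖ = aₖqₖ₋₁ + qₖ₋₂:
  k=0: a=11, p=11, q=1
  k=1: a=3, p=34, q=3
  k=2: a=2, p=79, q=7
  k=3: a=1, p=113, q=10
  k=4: a=3, p=418, q=37

418/37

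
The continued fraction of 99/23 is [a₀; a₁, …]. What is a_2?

3

99 = 4·23 + 7   →  a_0 = 4
23 = 3·7 + 2   →  a_1 = 3
7 = 3·2 + 1   →  a_2 = 3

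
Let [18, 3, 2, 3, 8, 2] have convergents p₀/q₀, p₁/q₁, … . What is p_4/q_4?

Using pₖ = aₖpₖ₋₁ + pₖ₋₂, qₖ = aₖqₖ₋₁ + qₖ₋₂ (with p₋₁=1, p₋₂=0, q₋₁=0, q₋₂=1):
  k=0: a=18, p=18, q=1
  k=1: a=3, p=55, q=3
  k=2: a=2, p=128, q=7
  k=3: a=3, p=439, q=24
  k=4: a=8, p=3640, q=199

3640/199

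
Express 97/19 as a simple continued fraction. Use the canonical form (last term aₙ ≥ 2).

[5; 9, 2]

97 = 5×19 + 2
19 = 9×2 + 1
2 = 2×1 + 0  (stop)
So 97/19 = [5; 9, 2].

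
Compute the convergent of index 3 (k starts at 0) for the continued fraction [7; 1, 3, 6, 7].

Using pₖ = aₖpₖ₋₁ + pₖ₋₂, qₖ = aₖqₖ₋₁ + qₖ₋₂ (with p₋₁=1, p₋₂=0, q₋₁=0, q₋₂=1):
  k=0: a=7, p=7, q=1
  k=1: a=1, p=8, q=1
  k=2: a=3, p=31, q=4
  k=3: a=6, p=194, q=25

194/25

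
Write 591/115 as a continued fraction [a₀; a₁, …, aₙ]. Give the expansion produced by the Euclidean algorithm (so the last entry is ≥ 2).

[5; 7, 5, 3]

591 = 5×115 + 16
115 = 7×16 + 3
16 = 5×3 + 1
3 = 3×1 + 0  (stop)
So 591/115 = [5; 7, 5, 3].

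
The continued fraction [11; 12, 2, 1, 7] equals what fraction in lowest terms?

Fold from the inside: start with 7/1.
  1 + 1/7 = 8/7
  2 + 7/8 = 23/8
  12 + 8/23 = 284/23
  11 + 23/284 = 3147/284

3147/284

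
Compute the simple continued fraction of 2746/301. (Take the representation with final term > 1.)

[9; 8, 7, 2, 2]

2746 = 9*301 + 37
301 = 8*37 + 5
37 = 7*5 + 2
5 = 2*2 + 1
2 = 2*1 + 0  (stop)
So 2746/301 = [9; 8, 7, 2, 2].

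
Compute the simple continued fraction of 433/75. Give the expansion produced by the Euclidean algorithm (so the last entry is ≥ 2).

433 = 5*75 + 58
75 = 1*58 + 17
58 = 3*17 + 7
17 = 2*7 + 3
7 = 2*3 + 1
3 = 3*1 + 0  (stop)
So 433/75 = [5; 1, 3, 2, 2, 3].

[5; 1, 3, 2, 2, 3]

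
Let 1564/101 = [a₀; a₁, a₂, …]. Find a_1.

1564 = 15·101 + 49   →  a_0 = 15
101 = 2·49 + 3   →  a_1 = 2

2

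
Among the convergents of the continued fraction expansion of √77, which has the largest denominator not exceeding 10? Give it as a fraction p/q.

79/9

√77 = [8; 1, 3, 2, 3, 1, 16, …] (period length 6).
Convergents:
  p_0/q_0 = 8/1
  p_1/q_1 = 9/1
  p_2/q_2 = 35/4
  p_3/q_3 = 79/9
  p_4/q_4 = 272/31
q_3 = 9 ≤ 10 < 31 = q_4, so the answer is 79/9.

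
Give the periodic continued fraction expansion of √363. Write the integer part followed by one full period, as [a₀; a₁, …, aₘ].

a₀ = ⌊√363⌋ = 19.
With m₀=0, d₀=1 and mₖ₊₁ = dₖaₖ − mₖ, dₖ₊₁ = (n − mₖ₊₁²)/dₖ, aₖ₊₁ = ⌊(a₀+mₖ₊₁)/dₖ₊₁⌋:
  k=1: m=19, d=2, a=19
  k=2: m=19, d=1, a=38
d=1 and a=2a₀=38 at k=2, so the next step gives (m, d) = (19, 2) again — its k=1 value — and the period has length 2.

[19; 19, 38]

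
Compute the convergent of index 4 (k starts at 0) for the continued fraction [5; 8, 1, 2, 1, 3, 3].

179/35

Using pₖ = aₖpₖ₋₁ + pₖ₋₂, qₖ = aₖqₖ₋₁ + qₖ₋₂ (with p₋₁=1, p₋₂=0, q₋₁=0, q₋₂=1):
  k=0: a=5, p=5, q=1
  k=1: a=8, p=41, q=8
  k=2: a=1, p=46, q=9
  k=3: a=2, p=133, q=26
  k=4: a=1, p=179, q=35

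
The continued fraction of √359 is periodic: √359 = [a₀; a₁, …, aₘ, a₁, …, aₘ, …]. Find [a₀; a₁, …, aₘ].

a₀ = ⌊√359⌋ = 18.
With m₀=0, d₀=1 and mₖ₊₁ = dₖaₖ − mₖ, dₖ₊₁ = (n − mₖ₊₁²)/dₖ, aₖ₊₁ = ⌊(a₀+mₖ₊₁)/dₖ₊₁⌋:
  k=1: m=18, d=35, a=1
  k=2: m=17, d=2, a=17
  k=3: m=17, d=35, a=1
  k=4: m=18, d=1, a=36
d=1 and a=2a₀=36 at k=4, so the next step gives (m, d) = (18, 35) again — its k=1 value — and the period has length 4.

[18; 1, 17, 1, 36]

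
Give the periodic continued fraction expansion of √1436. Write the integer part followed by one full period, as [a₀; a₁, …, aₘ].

[37; 1, 8, 2, 18, 2, 8, 1, 74]

a₀ = ⌊√1436⌋ = 37.
With m₀=0, d₀=1 and mₖ₊₁ = dₖaₖ − mₖ, dₖ₊₁ = (n − mₖ₊₁²)/dₖ, aₖ₊₁ = ⌊(a₀+mₖ₊₁)/dₖ₊₁⌋:
  k=1: m=37, d=67, a=1
  k=2: m=30, d=8, a=8
  k=3: m=34, d=35, a=2
  k=4: m=36, d=4, a=18
  k=5: m=36, d=35, a=2
  k=6: m=34, d=8, a=8
  k=7: m=30, d=67, a=1
  k=8: m=37, d=1, a=74
d=1 and a=2a₀=74 at k=8, so the next step gives (m, d) = (37, 67) again — its k=1 value — and the period has length 8.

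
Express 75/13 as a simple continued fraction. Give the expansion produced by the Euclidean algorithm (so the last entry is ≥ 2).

[5; 1, 3, 3]

75 = 5*13 + 10
13 = 1*10 + 3
10 = 3*3 + 1
3 = 3*1 + 0  (stop)
So 75/13 = [5; 1, 3, 3].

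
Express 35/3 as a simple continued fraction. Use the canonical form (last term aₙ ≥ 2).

35 = 11*3 + 2
3 = 1*2 + 1
2 = 2*1 + 0  (stop)
So 35/3 = [11; 1, 2].

[11; 1, 2]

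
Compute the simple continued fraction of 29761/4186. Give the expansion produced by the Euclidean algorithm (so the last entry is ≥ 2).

29761 = 7*4186 + 459
4186 = 9*459 + 55
459 = 8*55 + 19
55 = 2*19 + 17
19 = 1*17 + 2
17 = 8*2 + 1
2 = 2*1 + 0  (stop)
So 29761/4186 = [7; 9, 8, 2, 1, 8, 2].

[7; 9, 8, 2, 1, 8, 2]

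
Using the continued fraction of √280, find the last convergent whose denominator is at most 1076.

8467/506

√280 = [16; 1, 2, 1, 2, 1, 32, …] (period length 6).
Convergents:
  p_0/q_0 = 16/1
  p_1/q_1 = 17/1
  p_2/q_2 = 50/3
  p_3/q_3 = 67/4
  p_4/q_4 = 184/11
  p_5/q_5 = 251/15
  p_6/q_6 = 8216/491
  p_7/q_7 = 8467/506
  p_8/q_8 = 25150/1503
q_7 = 506 ≤ 1076 < 1503 = q_8, so the answer is 8467/506.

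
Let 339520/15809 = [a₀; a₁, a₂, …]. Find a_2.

339520 = 21·15809 + 7531   →  a_0 = 21
15809 = 2·7531 + 747   →  a_1 = 2
7531 = 10·747 + 61   →  a_2 = 10

10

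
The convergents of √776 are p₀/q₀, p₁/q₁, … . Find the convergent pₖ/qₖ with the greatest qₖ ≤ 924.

√776 = [27; 1, 5, 1, 54, …] (period length 4).
Convergents:
  p_0/q_0 = 27/1
  p_1/q_1 = 28/1
  p_2/q_2 = 167/6
  p_3/q_3 = 195/7
  p_4/q_4 = 10697/384
  p_5/q_5 = 10892/391
  p_6/q_6 = 65157/2339
q_5 = 391 ≤ 924 < 2339 = q_6, so the answer is 10892/391.

10892/391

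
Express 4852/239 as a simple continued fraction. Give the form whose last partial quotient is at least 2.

4852 = 20·239 + 72
239 = 3·72 + 23
72 = 3·23 + 3
23 = 7·3 + 2
3 = 1·2 + 1
2 = 2·1 + 0  (stop)
So 4852/239 = [20; 3, 3, 7, 1, 2].

[20; 3, 3, 7, 1, 2]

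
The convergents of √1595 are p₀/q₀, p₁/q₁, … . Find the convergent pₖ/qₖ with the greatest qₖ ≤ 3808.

√1595 = [39; 1, 14, 1, 78, …] (period length 4).
Convergents:
  p_0/q_0 = 39/1
  p_1/q_1 = 40/1
  p_2/q_2 = 599/15
  p_3/q_3 = 639/16
  p_4/q_4 = 50441/1263
  p_5/q_5 = 51080/1279
  p_6/q_6 = 765561/19169
q_5 = 1279 ≤ 3808 < 19169 = q_6, so the answer is 51080/1279.

51080/1279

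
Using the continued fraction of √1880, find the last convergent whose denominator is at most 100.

√1880 = [43; 2, 1, 3, 1, 2, 86, …] (period length 6).
Convergents:
  p_0/q_0 = 43/1
  p_1/q_1 = 87/2
  p_2/q_2 = 130/3
  p_3/q_3 = 477/11
  p_4/q_4 = 607/14
  p_5/q_5 = 1691/39
  p_6/q_6 = 146033/3368
q_5 = 39 ≤ 100 < 3368 = q_6, so the answer is 1691/39.

1691/39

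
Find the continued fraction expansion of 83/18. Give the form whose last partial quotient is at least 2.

[4; 1, 1, 1, 1, 3]

83 = 4×18 + 11
18 = 1×11 + 7
11 = 1×7 + 4
7 = 1×4 + 3
4 = 1×3 + 1
3 = 3×1 + 0  (stop)
So 83/18 = [4; 1, 1, 1, 1, 3].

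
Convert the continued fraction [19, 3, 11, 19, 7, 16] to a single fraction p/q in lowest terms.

1427645/73881

Fold from the inside: start with 16/1.
  7 + 1/16 = 113/16
  19 + 16/113 = 2163/113
  11 + 113/2163 = 23906/2163
  3 + 2163/23906 = 73881/23906
  19 + 23906/73881 = 1427645/73881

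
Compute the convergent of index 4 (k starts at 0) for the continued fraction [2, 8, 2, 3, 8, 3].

Using pₖ = aₖpₖ₋₁ + pₖ₋₂, qₖ = aₖqₖ₋₁ + qₖ₋₂ (with p₋₁=1, p₋₂=0, q₋₁=0, q₋₂=1):
  k=0: a=2, p=2, q=1
  k=1: a=8, p=17, q=8
  k=2: a=2, p=36, q=17
  k=3: a=3, p=125, q=59
  k=4: a=8, p=1036, q=489

1036/489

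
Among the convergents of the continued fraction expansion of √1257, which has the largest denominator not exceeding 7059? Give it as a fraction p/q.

√1257 = [35; 2, 4, 1, 22, 1, 4, 2, 70, …] (period length 8).
Convergents:
  p_0/q_0 = 35/1
  p_1/q_1 = 71/2
  p_2/q_2 = 319/9
  p_3/q_3 = 390/11
  p_4/q_4 = 8899/251
  p_5/q_5 = 9289/262
  p_6/q_6 = 46055/1299
  p_7/q_7 = 101399/2860
  p_8/q_8 = 7143985/201499
q_7 = 2860 ≤ 7059 < 201499 = q_8, so the answer is 101399/2860.

101399/2860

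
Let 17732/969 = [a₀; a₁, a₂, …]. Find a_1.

17732 = 18·969 + 290   →  a_0 = 18
969 = 3·290 + 99   →  a_1 = 3

3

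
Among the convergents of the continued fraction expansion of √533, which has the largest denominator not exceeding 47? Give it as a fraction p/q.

√533 = [23; 11, 1, 1, 11, 46, …] (period length 5).
Convergents:
  p_0/q_0 = 23/1
  p_1/q_1 = 254/11
  p_2/q_2 = 277/12
  p_3/q_3 = 531/23
  p_4/q_4 = 6118/265
q_3 = 23 ≤ 47 < 265 = q_4, so the answer is 531/23.

531/23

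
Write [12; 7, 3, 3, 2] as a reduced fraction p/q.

Fold from the inside: start with 2/1.
  3 + 1/2 = 7/2
  3 + 2/7 = 23/7
  7 + 7/23 = 168/23
  12 + 23/168 = 2039/168

2039/168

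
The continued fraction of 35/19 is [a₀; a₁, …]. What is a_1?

1

35 = 1·19 + 16   →  a_0 = 1
19 = 1·16 + 3   →  a_1 = 1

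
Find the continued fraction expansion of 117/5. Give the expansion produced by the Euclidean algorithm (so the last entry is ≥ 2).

117 = 23·5 + 2
5 = 2·2 + 1
2 = 2·1 + 0  (stop)
So 117/5 = [23; 2, 2].

[23; 2, 2]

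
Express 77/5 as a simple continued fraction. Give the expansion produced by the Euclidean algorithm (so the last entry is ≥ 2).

77 = 15×5 + 2
5 = 2×2 + 1
2 = 2×1 + 0  (stop)
So 77/5 = [15; 2, 2].

[15; 2, 2]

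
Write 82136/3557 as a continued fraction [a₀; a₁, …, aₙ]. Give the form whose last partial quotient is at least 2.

[23; 10, 1, 17, 18]

82136 = 23×3557 + 325
3557 = 10×325 + 307
325 = 1×307 + 18
307 = 17×18 + 1
18 = 18×1 + 0  (stop)
So 82136/3557 = [23; 10, 1, 17, 18].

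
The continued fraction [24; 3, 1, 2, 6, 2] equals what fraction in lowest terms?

3665/151

Fold from the inside: start with 2/1.
  6 + 1/2 = 13/2
  2 + 2/13 = 28/13
  1 + 13/28 = 41/28
  3 + 28/41 = 151/41
  24 + 41/151 = 3665/151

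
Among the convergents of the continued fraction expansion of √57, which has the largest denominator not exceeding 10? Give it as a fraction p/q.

√57 = [7; 1, 1, 4, 1, 1, 14, …] (period length 6).
Convergents:
  p_0/q_0 = 7/1
  p_1/q_1 = 8/1
  p_2/q_2 = 15/2
  p_3/q_3 = 68/9
  p_4/q_4 = 83/11
q_3 = 9 ≤ 10 < 11 = q_4, so the answer is 68/9.

68/9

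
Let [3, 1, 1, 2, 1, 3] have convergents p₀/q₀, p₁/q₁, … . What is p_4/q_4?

25/7

Using pₖ = aₖpₖ₋₁ + pₖ₋₂, qₖ = aₖqₖ₋₁ + qₖ₋₂ (with p₋₁=1, p₋₂=0, q₋₁=0, q₋₂=1):
  k=0: a=3, p=3, q=1
  k=1: a=1, p=4, q=1
  k=2: a=1, p=7, q=2
  k=3: a=2, p=18, q=5
  k=4: a=1, p=25, q=7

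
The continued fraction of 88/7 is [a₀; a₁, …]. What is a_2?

1

88 = 12·7 + 4   →  a_0 = 12
7 = 1·4 + 3   →  a_1 = 1
4 = 1·3 + 1   →  a_2 = 1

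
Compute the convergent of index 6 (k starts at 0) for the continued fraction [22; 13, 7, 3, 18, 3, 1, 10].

Using pₖ = aₖpₖ₋₁ + pₖ₋₂, qₖ = aₖqₖ₋₁ + qₖ₋₂ (with p₋₁=1, p₋₂=0, q₋₁=0, q₋₂=1):
  k=0: a=22, p=22, q=1
  k=1: a=13, p=287, q=13
  k=2: a=7, p=2031, q=92
  k=3: a=3, p=6380, q=289
  k=4: a=18, p=116871, q=5294
  k=5: a=3, p=356993, q=16171
  k=6: a=1, p=473864, q=21465

473864/21465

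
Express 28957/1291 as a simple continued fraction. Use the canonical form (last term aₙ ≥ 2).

[22; 2, 3, 15, 12]

28957 = 22×1291 + 555
1291 = 2×555 + 181
555 = 3×181 + 12
181 = 15×12 + 1
12 = 12×1 + 0  (stop)
So 28957/1291 = [22; 2, 3, 15, 12].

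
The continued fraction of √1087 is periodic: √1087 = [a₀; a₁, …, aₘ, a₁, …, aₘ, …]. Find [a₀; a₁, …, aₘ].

[32; 1, 31, 1, 64]

a₀ = ⌊√1087⌋ = 32.
With m₀=0, d₀=1 and mₖ₊₁ = dₖaₖ − mₖ, dₖ₊₁ = (n − mₖ₊₁²)/dₖ, aₖ₊₁ = ⌊(a₀+mₖ₊₁)/dₖ₊₁⌋:
  k=1: m=32, d=63, a=1
  k=2: m=31, d=2, a=31
  k=3: m=31, d=63, a=1
  k=4: m=32, d=1, a=64
d=1 and a=2a₀=64 at k=4, so the next step gives (m, d) = (32, 63) again — its k=1 value — and the period has length 4.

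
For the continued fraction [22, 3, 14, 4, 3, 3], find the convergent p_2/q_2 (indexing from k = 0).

Using pₖ = aₖpₖ₋₁ + pₖ₋₂, qₖ = aₖqₖ₋₁ + qₖ₋₂ (with p₋₁=1, p₋₂=0, q₋₁=0, q₋₂=1):
  k=0: a=22, p=22, q=1
  k=1: a=3, p=67, q=3
  k=2: a=14, p=960, q=43

960/43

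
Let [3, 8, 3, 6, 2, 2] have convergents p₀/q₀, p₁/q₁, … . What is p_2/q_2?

78/25

Using pₖ = aₖpₖ₋₁ + pₖ₋₂, qₖ = aₖqₖ₋₁ + qₖ₋₂ (with p₋₁=1, p₋₂=0, q₋₁=0, q₋₂=1):
  k=0: a=3, p=3, q=1
  k=1: a=8, p=25, q=8
  k=2: a=3, p=78, q=25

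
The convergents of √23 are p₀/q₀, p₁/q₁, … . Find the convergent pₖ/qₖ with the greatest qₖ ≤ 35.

24/5

√23 = [4; 1, 3, 1, 8, …] (period length 4).
Convergents:
  p_0/q_0 = 4/1
  p_1/q_1 = 5/1
  p_2/q_2 = 19/4
  p_3/q_3 = 24/5
  p_4/q_4 = 211/44
q_3 = 5 ≤ 35 < 44 = q_4, so the answer is 24/5.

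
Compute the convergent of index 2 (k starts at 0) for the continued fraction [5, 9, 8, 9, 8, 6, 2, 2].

Using pₖ = aₖpₖ₋₁ + pₖ₋₂, qₖ = aₖqₖ₋₁ + qₖ₋₂ (with p₋₁=1, p₋₂=0, q₋₁=0, q₋₂=1):
  k=0: a=5, p=5, q=1
  k=1: a=9, p=46, q=9
  k=2: a=8, p=373, q=73

373/73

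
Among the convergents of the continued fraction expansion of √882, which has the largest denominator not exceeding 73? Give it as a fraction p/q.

1871/63

√882 = [29; 1, 2, 3, 6, 3, 2, 1, 58, …] (period length 8).
Convergents:
  p_0/q_0 = 29/1
  p_1/q_1 = 30/1
  p_2/q_2 = 89/3
  p_3/q_3 = 297/10
  p_4/q_4 = 1871/63
  p_5/q_5 = 5910/199
q_4 = 63 ≤ 73 < 199 = q_5, so the answer is 1871/63.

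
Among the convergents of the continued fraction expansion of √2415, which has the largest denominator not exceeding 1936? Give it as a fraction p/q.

33761/687

√2415 = [49; 7, 98, …] (period length 2).
Convergents:
  p_0/q_0 = 49/1
  p_1/q_1 = 344/7
  p_2/q_2 = 33761/687
  p_3/q_3 = 236671/4816
q_2 = 687 ≤ 1936 < 4816 = q_3, so the answer is 33761/687.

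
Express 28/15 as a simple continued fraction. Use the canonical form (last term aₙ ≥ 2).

[1; 1, 6, 2]

28 = 1×15 + 13
15 = 1×13 + 2
13 = 6×2 + 1
2 = 2×1 + 0  (stop)
So 28/15 = [1; 1, 6, 2].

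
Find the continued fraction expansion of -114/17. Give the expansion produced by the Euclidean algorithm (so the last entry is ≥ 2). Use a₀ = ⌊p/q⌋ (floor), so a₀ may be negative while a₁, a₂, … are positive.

[-7; 3, 2, 2]

-114 = -7*17 + 5
17 = 3*5 + 2
5 = 2*2 + 1
2 = 2*1 + 0  (stop)
So -114/17 = [-7; 3, 2, 2].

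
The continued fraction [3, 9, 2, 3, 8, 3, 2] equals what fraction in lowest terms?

Using pₖ = aₖpₖ₋₁ + pₖ₋₂ and qₖ = aₖqₖ₋₁ + qₖ₋₂:
  k=0: a=3, p=3, q=1
  k=1: a=9, p=28, q=9
  k=2: a=2, p=59, q=19
  k=3: a=3, p=205, q=66
  k=4: a=8, p=1699, q=547
  k=5: a=3, p=5302, q=1707
  k=6: a=2, p=12303, q=3961

12303/3961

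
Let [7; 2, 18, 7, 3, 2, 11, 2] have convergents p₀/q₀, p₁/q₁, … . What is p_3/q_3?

Using pₖ = aₖpₖ₋₁ + pₖ₋₂, qₖ = aₖqₖ₋₁ + qₖ₋₂ (with p₋₁=1, p₋₂=0, q₋₁=0, q₋₂=1):
  k=0: a=7, p=7, q=1
  k=1: a=2, p=15, q=2
  k=2: a=18, p=277, q=37
  k=3: a=7, p=1954, q=261

1954/261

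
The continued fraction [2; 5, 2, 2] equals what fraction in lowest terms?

59/27

Using pₖ = aₖpₖ₋₁ + pₖ₋₂ and qₖ = aₖqₖ₋₁ + qₖ₋₂:
  k=0: a=2, p=2, q=1
  k=1: a=5, p=11, q=5
  k=2: a=2, p=24, q=11
  k=3: a=2, p=59, q=27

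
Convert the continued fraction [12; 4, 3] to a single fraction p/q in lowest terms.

Using pₖ = aₖpₖ₋₁ + pₖ₋₂ and qₖ = aₖqₖ₋₁ + qₖ₋₂:
  k=0: a=12, p=12, q=1
  k=1: a=4, p=49, q=4
  k=2: a=3, p=159, q=13

159/13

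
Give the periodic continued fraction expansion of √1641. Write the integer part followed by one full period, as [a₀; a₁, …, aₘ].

[40; 1, 1, 26, 1, 1, 80]

a₀ = ⌊√1641⌋ = 40.
With m₀=0, d₀=1 and mₖ₊₁ = dₖaₖ − mₖ, dₖ₊₁ = (n − mₖ₊₁²)/dₖ, aₖ₊₁ = ⌊(a₀+mₖ₊₁)/dₖ₊₁⌋:
  k=1: m=40, d=41, a=1
  k=2: m=1, d=40, a=1
  k=3: m=39, d=3, a=26
  k=4: m=39, d=40, a=1
  k=5: m=1, d=41, a=1
  k=6: m=40, d=1, a=80
d=1 and a=2a₀=80 at k=6, so the next step gives (m, d) = (40, 41) again — its k=1 value — and the period has length 6.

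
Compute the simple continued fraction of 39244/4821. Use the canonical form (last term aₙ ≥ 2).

39244 = 8·4821 + 676
4821 = 7·676 + 89
676 = 7·89 + 53
89 = 1·53 + 36
53 = 1·36 + 17
36 = 2·17 + 2
17 = 8·2 + 1
2 = 2·1 + 0  (stop)
So 39244/4821 = [8; 7, 7, 1, 1, 2, 8, 2].

[8; 7, 7, 1, 1, 2, 8, 2]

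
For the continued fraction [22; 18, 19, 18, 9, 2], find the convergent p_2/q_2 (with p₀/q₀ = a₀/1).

Using pₖ = aₖpₖ₋₁ + pₖ₋₂, qₖ = aₖqₖ₋₁ + qₖ₋₂ (with p₋₁=1, p₋₂=0, q₋₁=0, q₋₂=1):
  k=0: a=22, p=22, q=1
  k=1: a=18, p=397, q=18
  k=2: a=19, p=7565, q=343

7565/343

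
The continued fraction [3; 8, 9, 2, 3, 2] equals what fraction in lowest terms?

3823/1224

Using pₖ = aₖpₖ₋₁ + pₖ₋₂ and qₖ = aₖqₖ₋₁ + qₖ₋₂:
  k=0: a=3, p=3, q=1
  k=1: a=8, p=25, q=8
  k=2: a=9, p=228, q=73
  k=3: a=2, p=481, q=154
  k=4: a=3, p=1671, q=535
  k=5: a=2, p=3823, q=1224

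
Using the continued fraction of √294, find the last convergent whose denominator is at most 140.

703/41

√294 = [17; 6, 1, 4, 1, 6, 34, …] (period length 6).
Convergents:
  p_0/q_0 = 17/1
  p_1/q_1 = 103/6
  p_2/q_2 = 120/7
  p_3/q_3 = 583/34
  p_4/q_4 = 703/41
  p_5/q_5 = 4801/280
q_4 = 41 ≤ 140 < 280 = q_5, so the answer is 703/41.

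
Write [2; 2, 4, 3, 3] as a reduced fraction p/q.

Using pₖ = aₖpₖ₋₁ + pₖ₋₂ and qₖ = aₖqₖ₋₁ + qₖ₋₂:
  k=0: a=2, p=2, q=1
  k=1: a=2, p=5, q=2
  k=2: a=4, p=22, q=9
  k=3: a=3, p=71, q=29
  k=4: a=3, p=235, q=96

235/96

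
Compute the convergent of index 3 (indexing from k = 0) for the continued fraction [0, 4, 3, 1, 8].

4/17

Using pₖ = aₖpₖ₋₁ + pₖ₋₂, qₖ = aₖqₖ₋₁ + qₖ₋₂ (with p₋₁=1, p₋₂=0, q₋₁=0, q₋₂=1):
  k=0: a=0, p=0, q=1
  k=1: a=4, p=1, q=4
  k=2: a=3, p=3, q=13
  k=3: a=1, p=4, q=17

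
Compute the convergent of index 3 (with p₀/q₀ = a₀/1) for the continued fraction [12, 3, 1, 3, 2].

184/15

Using pₖ = aₖpₖ₋₁ + pₖ₋₂, qₖ = aₖqₖ₋₁ + qₖ₋₂ (with p₋₁=1, p₋₂=0, q₋₁=0, q₋₂=1):
  k=0: a=12, p=12, q=1
  k=1: a=3, p=37, q=3
  k=2: a=1, p=49, q=4
  k=3: a=3, p=184, q=15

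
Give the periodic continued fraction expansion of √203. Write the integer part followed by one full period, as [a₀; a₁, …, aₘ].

a₀ = ⌊√203⌋ = 14.

[14; 4, 28]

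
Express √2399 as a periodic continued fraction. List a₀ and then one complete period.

[48; 1, 47, 1, 96]

a₀ = ⌊√2399⌋ = 48.
With m₀=0, d₀=1 and mₖ₊₁ = dₖaₖ − mₖ, dₖ₊₁ = (n − mₖ₊₁²)/dₖ, aₖ₊₁ = ⌊(a₀+mₖ₊₁)/dₖ₊₁⌋:
  k=1: m=48, d=95, a=1
  k=2: m=47, d=2, a=47
  k=3: m=47, d=95, a=1
  k=4: m=48, d=1, a=96
d=1 and a=2a₀=96 at k=4, so the next step gives (m, d) = (48, 95) again — its k=1 value — and the period has length 4.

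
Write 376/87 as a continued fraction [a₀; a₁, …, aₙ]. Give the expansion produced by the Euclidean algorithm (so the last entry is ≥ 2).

[4; 3, 9, 3]

376 = 4·87 + 28
87 = 3·28 + 3
28 = 9·3 + 1
3 = 3·1 + 0  (stop)
So 376/87 = [4; 3, 9, 3].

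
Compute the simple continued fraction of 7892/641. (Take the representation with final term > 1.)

7892 = 12·641 + 200
641 = 3·200 + 41
200 = 4·41 + 36
41 = 1·36 + 5
36 = 7·5 + 1
5 = 5·1 + 0  (stop)
So 7892/641 = [12; 3, 4, 1, 7, 5].

[12; 3, 4, 1, 7, 5]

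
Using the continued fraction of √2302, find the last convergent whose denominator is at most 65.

√2302 = [47; 1, 46, 1, 94, …] (period length 4).
Convergents:
  p_0/q_0 = 47/1
  p_1/q_1 = 48/1
  p_2/q_2 = 2255/47
  p_3/q_3 = 2303/48
  p_4/q_4 = 218737/4559
q_3 = 48 ≤ 65 < 4559 = q_4, so the answer is 2303/48.

2303/48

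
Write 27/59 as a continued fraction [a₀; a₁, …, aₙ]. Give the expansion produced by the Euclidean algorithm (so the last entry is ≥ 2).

[0; 2, 5, 2, 2]

27 = 0*59 + 27
59 = 2*27 + 5
27 = 5*5 + 2
5 = 2*2 + 1
2 = 2*1 + 0  (stop)
So 27/59 = [0; 2, 5, 2, 2].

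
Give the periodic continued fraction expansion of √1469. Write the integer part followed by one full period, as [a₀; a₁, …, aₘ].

a₀ = ⌊√1469⌋ = 38.
With m₀=0, d₀=1 and mₖ₊₁ = dₖaₖ − mₖ, dₖ₊₁ = (n − mₖ₊₁²)/dₖ, aₖ₊₁ = ⌊(a₀+mₖ₊₁)/dₖ₊₁⌋:
  k=1: m=38, d=25, a=3
  k=2: m=37, d=4, a=18
  k=3: m=35, d=61, a=1
  k=4: m=26, d=13, a=4
  k=5: m=26, d=61, a=1
  k=6: m=35, d=4, a=18
  k=7: m=37, d=25, a=3
  k=8: m=38, d=1, a=76
d=1 and a=2a₀=76 at k=8, so the next step gives (m, d) = (38, 25) again — its k=1 value — and the period has length 8.

[38; 3, 18, 1, 4, 1, 18, 3, 76]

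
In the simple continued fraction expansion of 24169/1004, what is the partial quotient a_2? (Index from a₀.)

24169 = 24·1004 + 73   →  a_0 = 24
1004 = 13·73 + 55   →  a_1 = 13
73 = 1·55 + 18   →  a_2 = 1

1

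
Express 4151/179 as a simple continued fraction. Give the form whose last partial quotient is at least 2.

[23; 5, 3, 1, 3, 2]

4151 = 23×179 + 34
179 = 5×34 + 9
34 = 3×9 + 7
9 = 1×7 + 2
7 = 3×2 + 1
2 = 2×1 + 0  (stop)
So 4151/179 = [23; 5, 3, 1, 3, 2].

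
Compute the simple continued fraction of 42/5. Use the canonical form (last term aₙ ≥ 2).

42 = 8×5 + 2
5 = 2×2 + 1
2 = 2×1 + 0  (stop)
So 42/5 = [8; 2, 2].

[8; 2, 2]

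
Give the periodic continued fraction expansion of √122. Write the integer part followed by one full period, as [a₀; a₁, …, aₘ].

a₀ = ⌊√122⌋ = 11.

[11; 22]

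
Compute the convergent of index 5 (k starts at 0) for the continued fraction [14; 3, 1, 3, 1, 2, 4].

756/53

Using pₖ = aₖpₖ₋₁ + pₖ₋₂, qₖ = aₖqₖ₋₁ + qₖ₋₂ (with p₋₁=1, p₋₂=0, q₋₁=0, q₋₂=1):
  k=0: a=14, p=14, q=1
  k=1: a=3, p=43, q=3
  k=2: a=1, p=57, q=4
  k=3: a=3, p=214, q=15
  k=4: a=1, p=271, q=19
  k=5: a=2, p=756, q=53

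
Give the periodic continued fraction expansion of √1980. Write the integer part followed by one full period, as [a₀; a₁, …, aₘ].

[44; 2, 88]

a₀ = ⌊√1980⌋ = 44.
With m₀=0, d₀=1 and mₖ₊₁ = dₖaₖ − mₖ, dₖ₊₁ = (n − mₖ₊₁²)/dₖ, aₖ₊₁ = ⌊(a₀+mₖ₊₁)/dₖ₊₁⌋:
  k=1: m=44, d=44, a=2
  k=2: m=44, d=1, a=88
d=1 and a=2a₀=88 at k=2, so the next step gives (m, d) = (44, 44) again — its k=1 value — and the period has length 2.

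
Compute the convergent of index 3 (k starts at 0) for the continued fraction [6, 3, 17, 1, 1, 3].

348/55

Using pₖ = aₖpₖ₋₁ + pₖ₋₂, qₖ = aₖqₖ₋₁ + qₖ₋₂ (with p₋₁=1, p₋₂=0, q₋₁=0, q₋₂=1):
  k=0: a=6, p=6, q=1
  k=1: a=3, p=19, q=3
  k=2: a=17, p=329, q=52
  k=3: a=1, p=348, q=55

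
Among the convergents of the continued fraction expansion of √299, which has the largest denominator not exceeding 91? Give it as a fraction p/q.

415/24

√299 = [17; 3, 2, 3, 34, …] (period length 4).
Convergents:
  p_0/q_0 = 17/1
  p_1/q_1 = 52/3
  p_2/q_2 = 121/7
  p_3/q_3 = 415/24
  p_4/q_4 = 14231/823
q_3 = 24 ≤ 91 < 823 = q_4, so the answer is 415/24.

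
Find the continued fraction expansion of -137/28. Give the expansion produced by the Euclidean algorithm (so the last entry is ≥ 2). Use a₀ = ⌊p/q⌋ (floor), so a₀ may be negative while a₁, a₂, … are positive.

[-5; 9, 3]

-137 = -5×28 + 3
28 = 9×3 + 1
3 = 3×1 + 0  (stop)
So -137/28 = [-5; 9, 3].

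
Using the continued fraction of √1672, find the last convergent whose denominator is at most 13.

368/9

√1672 = [40; 1, 8, 10, 8, 1, 80, …] (period length 6).
Convergents:
  p_0/q_0 = 40/1
  p_1/q_1 = 41/1
  p_2/q_2 = 368/9
  p_3/q_3 = 3721/91
q_2 = 9 ≤ 13 < 91 = q_3, so the answer is 368/9.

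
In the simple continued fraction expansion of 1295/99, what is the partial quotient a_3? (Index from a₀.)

1295 = 13·99 + 8   →  a_0 = 13
99 = 12·8 + 3   →  a_1 = 12
8 = 2·3 + 2   →  a_2 = 2
3 = 1·2 + 1   →  a_3 = 1

1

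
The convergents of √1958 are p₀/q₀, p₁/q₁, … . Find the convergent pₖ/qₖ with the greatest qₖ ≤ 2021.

√1958 = [44; 4, 88, …] (period length 2).
Convergents:
  p_0/q_0 = 44/1
  p_1/q_1 = 177/4
  p_2/q_2 = 15620/353
  p_3/q_3 = 62657/1416
  p_4/q_4 = 5529436/124961
q_3 = 1416 ≤ 2021 < 124961 = q_4, so the answer is 62657/1416.

62657/1416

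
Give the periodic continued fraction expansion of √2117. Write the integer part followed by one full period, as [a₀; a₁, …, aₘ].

a₀ = ⌊√2117⌋ = 46.

[46; 92]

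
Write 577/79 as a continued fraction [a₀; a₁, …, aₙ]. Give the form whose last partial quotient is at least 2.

[7; 3, 3, 2, 3]

577 = 7*79 + 24
79 = 3*24 + 7
24 = 3*7 + 3
7 = 2*3 + 1
3 = 3*1 + 0  (stop)
So 577/79 = [7; 3, 3, 2, 3].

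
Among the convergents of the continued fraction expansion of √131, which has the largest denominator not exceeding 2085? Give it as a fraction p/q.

√131 = [11; 2, 4, 11, 4, 2, 22, …] (period length 6).
Convergents:
  p_0/q_0 = 11/1
  p_1/q_1 = 23/2
  p_2/q_2 = 103/9
  p_3/q_3 = 1156/101
  p_4/q_4 = 4727/413
  p_5/q_5 = 10610/927
  p_6/q_6 = 238147/20807
q_5 = 927 ≤ 2085 < 20807 = q_6, so the answer is 10610/927.

10610/927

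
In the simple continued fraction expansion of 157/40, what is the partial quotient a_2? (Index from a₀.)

12

157 = 3·40 + 37   →  a_0 = 3
40 = 1·37 + 3   →  a_1 = 1
37 = 12·3 + 1   →  a_2 = 12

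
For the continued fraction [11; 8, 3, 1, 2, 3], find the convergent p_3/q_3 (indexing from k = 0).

367/33

Using pₖ = aₖpₖ₋₁ + pₖ₋₂, qₖ = aₖqₖ₋₁ + qₖ₋₂ (with p₋₁=1, p₋₂=0, q₋₁=0, q₋₂=1):
  k=0: a=11, p=11, q=1
  k=1: a=8, p=89, q=8
  k=2: a=3, p=278, q=25
  k=3: a=1, p=367, q=33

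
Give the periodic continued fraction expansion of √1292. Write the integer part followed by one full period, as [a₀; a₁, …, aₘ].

a₀ = ⌊√1292⌋ = 35.
With m₀=0, d₀=1 and mₖ₊₁ = dₖaₖ − mₖ, dₖ₊₁ = (n − mₖ₊₁²)/dₖ, aₖ₊₁ = ⌊(a₀+mₖ₊₁)/dₖ₊₁⌋:
  k=1: m=35, d=67, a=1
  k=2: m=32, d=4, a=16
  k=3: m=32, d=67, a=1
  k=4: m=35, d=1, a=70
d=1 and a=2a₀=70 at k=4, so the next step gives (m, d) = (35, 67) again — its k=1 value — and the period has length 4.

[35; 1, 16, 1, 70]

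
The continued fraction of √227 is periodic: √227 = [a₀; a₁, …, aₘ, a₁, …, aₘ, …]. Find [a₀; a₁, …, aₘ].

[15; 15, 30]

a₀ = ⌊√227⌋ = 15.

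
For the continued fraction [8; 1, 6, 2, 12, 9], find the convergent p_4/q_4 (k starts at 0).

Using pₖ = aₖpₖ₋₁ + pₖ₋₂, qₖ = aₖqₖ₋₁ + qₖ₋₂ (with p₋₁=1, p₋₂=0, q₋₁=0, q₋₂=1):
  k=0: a=8, p=8, q=1
  k=1: a=1, p=9, q=1
  k=2: a=6, p=62, q=7
  k=3: a=2, p=133, q=15
  k=4: a=12, p=1658, q=187

1658/187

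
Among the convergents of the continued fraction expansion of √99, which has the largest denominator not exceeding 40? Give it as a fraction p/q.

√99 = [9; 1, 18, …] (period length 2).
Convergents:
  p_0/q_0 = 9/1
  p_1/q_1 = 10/1
  p_2/q_2 = 189/19
  p_3/q_3 = 199/20
  p_4/q_4 = 3771/379
q_3 = 20 ≤ 40 < 379 = q_4, so the answer is 199/20.

199/20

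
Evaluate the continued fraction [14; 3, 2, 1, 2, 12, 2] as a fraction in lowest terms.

9936/695

Fold from the inside: start with 2/1.
  12 + 1/2 = 25/2
  2 + 2/25 = 52/25
  1 + 25/52 = 77/52
  2 + 52/77 = 206/77
  3 + 77/206 = 695/206
  14 + 206/695 = 9936/695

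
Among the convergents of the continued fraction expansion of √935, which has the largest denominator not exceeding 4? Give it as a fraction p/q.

61/2

√935 = [30; 1, 1, 2, 1, 2, 1, 1, 60, …] (period length 8).
Convergents:
  p_0/q_0 = 30/1
  p_1/q_1 = 31/1
  p_2/q_2 = 61/2
  p_3/q_3 = 153/5
q_2 = 2 ≤ 4 < 5 = q_3, so the answer is 61/2.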